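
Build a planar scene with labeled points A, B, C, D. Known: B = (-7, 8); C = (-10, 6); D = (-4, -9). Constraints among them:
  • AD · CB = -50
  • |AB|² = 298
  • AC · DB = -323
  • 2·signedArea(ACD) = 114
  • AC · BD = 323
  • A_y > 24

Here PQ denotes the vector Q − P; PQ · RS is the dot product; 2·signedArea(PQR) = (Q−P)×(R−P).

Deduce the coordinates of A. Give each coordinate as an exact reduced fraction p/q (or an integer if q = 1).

1. A_x = -10  [AD · CB = -50 ∩ AC · DB = -323]
2. A_y = 25  [AD · CB = -50 ∩ AC · DB = -323]
   → A = (-10, 25)

A = (-10, 25)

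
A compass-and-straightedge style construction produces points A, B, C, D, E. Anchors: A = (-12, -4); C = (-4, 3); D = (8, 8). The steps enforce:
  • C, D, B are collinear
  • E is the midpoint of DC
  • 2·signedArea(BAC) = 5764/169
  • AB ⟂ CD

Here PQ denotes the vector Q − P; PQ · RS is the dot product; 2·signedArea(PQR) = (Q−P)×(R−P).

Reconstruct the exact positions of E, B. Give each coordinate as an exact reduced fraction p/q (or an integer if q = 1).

1. E_x = 2  [E is the midpoint of DC]
2. E_y = 11/2  [E is the midpoint of DC]
   → E = (2, 11/2)
3. B_x = -2248/169  [C, D, B are collinear ∩ AB ⟂ CD]
4. B_y = -148/169  [C, D, B are collinear ∩ AB ⟂ CD]
   → B = (-2248/169, -148/169)

B = (-2248/169, -148/169)
E = (2, 11/2)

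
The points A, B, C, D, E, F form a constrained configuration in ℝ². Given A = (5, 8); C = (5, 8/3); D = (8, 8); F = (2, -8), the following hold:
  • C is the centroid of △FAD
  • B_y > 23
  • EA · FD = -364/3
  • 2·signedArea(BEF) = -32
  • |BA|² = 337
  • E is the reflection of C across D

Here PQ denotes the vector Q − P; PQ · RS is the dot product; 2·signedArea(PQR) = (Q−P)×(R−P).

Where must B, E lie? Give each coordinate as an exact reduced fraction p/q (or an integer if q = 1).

1. E_x = 11  [E is the reflection of C across D]
2. E_y = 40/3  [E is the reflection of C across D]
   → E = (11, 40/3)
3. B_x = 14  [line 64/3·x + -9·y + -248/3 = 0 ∩ |BA|² = 337]
4. B_y = 24  [line 64/3·x + -9·y + -248/3 = 0 ∩ |BA|² = 337]
   → B = (14, 24)

B = (14, 24)
E = (11, 40/3)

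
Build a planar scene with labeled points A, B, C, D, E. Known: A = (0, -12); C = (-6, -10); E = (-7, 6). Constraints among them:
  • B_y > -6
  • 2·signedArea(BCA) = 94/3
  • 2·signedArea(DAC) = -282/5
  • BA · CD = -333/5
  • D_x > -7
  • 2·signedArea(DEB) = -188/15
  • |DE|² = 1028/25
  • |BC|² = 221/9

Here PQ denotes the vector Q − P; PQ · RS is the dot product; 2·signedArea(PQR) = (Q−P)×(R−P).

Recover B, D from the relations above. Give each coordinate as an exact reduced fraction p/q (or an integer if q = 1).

1. D_x = -33/5  [line -2·x + -6·y + -78/5 = 0 ∩ |DE|² = 1028/25]
2. D_y = -2/5  [line -2·x + -6·y + -78/5 = 0 ∩ |DE|² = 1028/25]
   → D = (-33/5, -2/5)
3. B_x = -13/3  [BA · CD = -333/5 ∩ 2·signedArea(DEB) = -188/15]
4. B_y = -16/3  [BA · CD = -333/5 ∩ 2·signedArea(DEB) = -188/15]
   → B = (-13/3, -16/3)

B = (-13/3, -16/3)
D = (-33/5, -2/5)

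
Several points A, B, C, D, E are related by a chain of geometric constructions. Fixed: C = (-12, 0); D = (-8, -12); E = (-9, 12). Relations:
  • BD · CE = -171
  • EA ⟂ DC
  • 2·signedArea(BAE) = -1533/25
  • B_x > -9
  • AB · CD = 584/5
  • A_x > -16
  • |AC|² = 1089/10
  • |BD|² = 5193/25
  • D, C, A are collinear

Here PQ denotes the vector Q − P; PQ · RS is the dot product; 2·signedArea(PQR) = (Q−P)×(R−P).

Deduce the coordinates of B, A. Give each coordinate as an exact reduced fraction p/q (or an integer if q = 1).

1. A_x = -153/10  [D, C, A are collinear ∩ EA ⟂ DC]
2. A_y = 99/10  [D, C, A are collinear ∩ EA ⟂ DC]
   → A = (-153/10, 99/10)
3. B_x = -43/5  [2·signedArea(BAE) = -1533/25 ∩ BD · CE = -171]
4. B_y = 12/5  [2·signedArea(BAE) = -1533/25 ∩ BD · CE = -171]
   → B = (-43/5, 12/5)

A = (-153/10, 99/10)
B = (-43/5, 12/5)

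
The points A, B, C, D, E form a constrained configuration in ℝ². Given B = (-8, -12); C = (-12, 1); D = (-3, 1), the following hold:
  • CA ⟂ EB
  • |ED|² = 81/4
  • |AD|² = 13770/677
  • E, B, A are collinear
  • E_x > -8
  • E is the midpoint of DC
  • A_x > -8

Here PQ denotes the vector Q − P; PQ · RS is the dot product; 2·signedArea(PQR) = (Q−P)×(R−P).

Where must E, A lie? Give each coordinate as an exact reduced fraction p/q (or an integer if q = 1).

A = (-5082/677, 560/677)
E = (-15/2, 1)

1. E_x = -15/2  [E is the midpoint of DC]
2. E_y = 1  [E is the midpoint of DC]
   → E = (-15/2, 1)
3. A_x = -5082/677  [E, B, A are collinear ∩ CA ⟂ EB]
4. A_y = 560/677  [E, B, A are collinear ∩ CA ⟂ EB]
   → A = (-5082/677, 560/677)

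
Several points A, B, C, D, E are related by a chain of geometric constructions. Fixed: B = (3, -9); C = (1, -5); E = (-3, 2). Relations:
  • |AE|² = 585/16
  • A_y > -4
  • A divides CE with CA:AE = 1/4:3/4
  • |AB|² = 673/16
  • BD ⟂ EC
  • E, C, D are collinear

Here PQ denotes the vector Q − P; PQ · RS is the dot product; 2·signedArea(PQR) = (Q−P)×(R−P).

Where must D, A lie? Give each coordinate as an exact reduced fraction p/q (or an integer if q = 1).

A = (0, -13/4)
D = (209/65, -577/65)

1. D_x = 209/65  [E, C, D are collinear ∩ BD ⟂ EC]
2. D_y = -577/65  [E, C, D are collinear ∩ BD ⟂ EC]
   → D = (209/65, -577/65)
3. A_x = 0  [A divides CE with CA:AE = 1/4:3/4]
4. A_y = -13/4  [A divides CE with CA:AE = 1/4:3/4]
   → A = (0, -13/4)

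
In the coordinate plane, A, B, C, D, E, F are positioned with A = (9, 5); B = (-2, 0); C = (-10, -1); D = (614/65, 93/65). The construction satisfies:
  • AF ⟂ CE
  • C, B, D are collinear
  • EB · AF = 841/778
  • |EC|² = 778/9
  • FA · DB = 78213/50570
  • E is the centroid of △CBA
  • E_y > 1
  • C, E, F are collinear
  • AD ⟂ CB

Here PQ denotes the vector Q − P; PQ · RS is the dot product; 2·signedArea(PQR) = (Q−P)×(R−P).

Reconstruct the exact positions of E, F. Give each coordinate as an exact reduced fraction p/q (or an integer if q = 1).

1. E_x = -1  [E is the centroid of △CBA]
2. E_y = 4/3  [E is the centroid of △CBA]
   → E = (-1, 4/3)
3. F_x = 7205/778  [C, E, F are collinear ∩ AF ⟂ CE]
4. F_y = 3107/778  [C, E, F are collinear ∩ AF ⟂ CE]
   → F = (7205/778, 3107/778)

E = (-1, 4/3)
F = (7205/778, 3107/778)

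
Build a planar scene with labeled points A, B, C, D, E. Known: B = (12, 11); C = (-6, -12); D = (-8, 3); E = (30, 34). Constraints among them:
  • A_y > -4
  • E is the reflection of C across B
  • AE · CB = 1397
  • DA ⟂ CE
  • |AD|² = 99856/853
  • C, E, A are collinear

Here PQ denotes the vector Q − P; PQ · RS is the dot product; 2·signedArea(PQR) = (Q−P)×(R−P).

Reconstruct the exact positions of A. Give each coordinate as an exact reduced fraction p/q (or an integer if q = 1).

A = (444/853, -3129/853)

1. A_x = 444/853  [C, E, A are collinear ∩ DA ⟂ CE]
2. A_y = -3129/853  [C, E, A are collinear ∩ DA ⟂ CE]
   → A = (444/853, -3129/853)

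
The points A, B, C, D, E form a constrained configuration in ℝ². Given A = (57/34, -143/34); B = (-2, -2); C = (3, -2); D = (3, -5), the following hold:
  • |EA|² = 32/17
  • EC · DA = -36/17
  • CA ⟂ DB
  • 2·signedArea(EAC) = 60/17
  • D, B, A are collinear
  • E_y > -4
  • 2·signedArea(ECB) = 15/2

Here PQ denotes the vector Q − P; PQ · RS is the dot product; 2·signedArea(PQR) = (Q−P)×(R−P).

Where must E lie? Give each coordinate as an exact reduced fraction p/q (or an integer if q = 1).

1. E_x = 1/2  [2·signedArea(ECB) = 15/2 ∩ EC · DA = -36/17]
2. E_y = -7/2  [2·signedArea(ECB) = 15/2 ∩ EC · DA = -36/17]
   → E = (1/2, -7/2)

E = (1/2, -7/2)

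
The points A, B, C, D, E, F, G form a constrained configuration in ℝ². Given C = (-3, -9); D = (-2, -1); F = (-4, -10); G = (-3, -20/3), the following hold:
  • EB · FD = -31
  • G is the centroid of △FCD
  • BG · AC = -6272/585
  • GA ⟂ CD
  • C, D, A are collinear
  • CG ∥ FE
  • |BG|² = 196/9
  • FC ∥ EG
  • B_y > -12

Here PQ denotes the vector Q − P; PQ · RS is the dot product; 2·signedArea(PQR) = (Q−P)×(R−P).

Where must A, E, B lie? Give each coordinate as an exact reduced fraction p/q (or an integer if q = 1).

1. A_x = -529/195  [C, D, A are collinear ∩ GA ⟂ CD]
2. A_y = -1307/195  [C, D, A are collinear ∩ GA ⟂ CD]
   → A = (-529/195, -1307/195)
3. E_x = -4  [FC ∥ EG ∩ CG ∥ FE]
4. E_y = -23/3  [FC ∥ EG ∩ CG ∥ FE]
   → E = (-4, -23/3)
5. B_x = -3  [BG · AC = -6272/585 ∩ EB · FD = -31]
6. B_y = -34/3  [BG · AC = -6272/585 ∩ EB · FD = -31]
   → B = (-3, -34/3)

A = (-529/195, -1307/195)
B = (-3, -34/3)
E = (-4, -23/3)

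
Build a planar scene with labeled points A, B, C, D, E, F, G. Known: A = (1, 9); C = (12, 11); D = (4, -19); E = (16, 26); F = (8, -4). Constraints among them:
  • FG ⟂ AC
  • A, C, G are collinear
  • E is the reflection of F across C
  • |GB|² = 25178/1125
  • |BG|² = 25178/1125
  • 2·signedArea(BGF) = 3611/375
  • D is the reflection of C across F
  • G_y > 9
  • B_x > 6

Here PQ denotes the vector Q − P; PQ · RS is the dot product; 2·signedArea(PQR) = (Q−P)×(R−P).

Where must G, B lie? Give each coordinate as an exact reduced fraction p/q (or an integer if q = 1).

1. G_x = 686/125  [A, C, G are collinear ∩ FG ⟂ AC]
2. G_y = 1227/125  [A, C, G are collinear ∩ FG ⟂ AC]
   → G = (686/125, 1227/125)
3. B_x = 7  [line 1727/125·x + 314/125·y + -41291/375 = 0 ∩ |BG|² = 25178/1125]
4. B_y = 16/3  [line 1727/125·x + 314/125·y + -41291/375 = 0 ∩ |BG|² = 25178/1125]
   → B = (7, 16/3)

B = (7, 16/3)
G = (686/125, 1227/125)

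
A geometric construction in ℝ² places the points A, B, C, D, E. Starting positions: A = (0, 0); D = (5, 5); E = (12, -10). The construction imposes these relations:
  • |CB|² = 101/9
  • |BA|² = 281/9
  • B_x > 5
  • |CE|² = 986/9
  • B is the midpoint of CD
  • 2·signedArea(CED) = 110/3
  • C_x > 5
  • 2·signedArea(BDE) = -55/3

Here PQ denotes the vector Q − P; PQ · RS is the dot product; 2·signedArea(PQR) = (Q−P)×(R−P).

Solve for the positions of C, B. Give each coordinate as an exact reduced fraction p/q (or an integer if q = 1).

B = (16/3, 5/3)
C = (17/3, -5/3)

1. B_x = 16/3  [line 15·x + 7·y + -275/3 = 0 ∩ |BA|² = 281/9]
2. B_y = 5/3  [line 15·x + 7·y + -275/3 = 0 ∩ |BA|² = 281/9]
   → B = (16/3, 5/3)
3. C_x = 17/3  [2·signedArea(CED) = 110/3 ∩ B is the midpoint of CD]
4. C_y = -5/3  [2·signedArea(CED) = 110/3 ∩ B is the midpoint of CD]
   → C = (17/3, -5/3)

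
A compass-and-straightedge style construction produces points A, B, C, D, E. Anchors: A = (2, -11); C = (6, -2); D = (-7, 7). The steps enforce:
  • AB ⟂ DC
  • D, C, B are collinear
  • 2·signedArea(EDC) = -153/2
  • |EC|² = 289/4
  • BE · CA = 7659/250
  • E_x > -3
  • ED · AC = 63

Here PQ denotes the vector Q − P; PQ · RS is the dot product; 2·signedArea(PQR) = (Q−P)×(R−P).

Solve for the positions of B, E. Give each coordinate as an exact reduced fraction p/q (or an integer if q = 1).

1. B_x = 1877/250  [D, C, B are collinear ∩ AB ⟂ DC]
2. B_y = -761/250  [D, C, B are collinear ∩ AB ⟂ DC]
   → B = (1877/250, -761/250)
3. E_x = -5/2  [ED · AC = 63 ∩ 2·signedArea(EDC) = -153/2]
4. E_y = -2  [ED · AC = 63 ∩ 2·signedArea(EDC) = -153/2]
   → E = (-5/2, -2)

B = (1877/250, -761/250)
E = (-5/2, -2)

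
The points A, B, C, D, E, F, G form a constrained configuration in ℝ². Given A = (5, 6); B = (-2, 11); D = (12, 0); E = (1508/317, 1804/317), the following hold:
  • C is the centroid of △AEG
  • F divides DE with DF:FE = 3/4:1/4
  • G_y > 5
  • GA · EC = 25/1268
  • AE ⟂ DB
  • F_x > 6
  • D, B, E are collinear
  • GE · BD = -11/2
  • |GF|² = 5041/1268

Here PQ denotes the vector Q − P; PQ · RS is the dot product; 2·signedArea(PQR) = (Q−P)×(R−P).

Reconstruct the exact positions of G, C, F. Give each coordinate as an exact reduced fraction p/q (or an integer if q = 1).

1. F_x = 2082/317  [F divides DE with DF:FE = 3/4:1/4]
2. F_y = 1353/317  [F divides DE with DF:FE = 3/4:1/4]
   → F = (2082/317, 1353/317)
3. G_x = 5  [line -14·x + 11·y + 19/2 = 0 ∩ |GF|² = 5041/1268]
4. G_y = 11/2  [line -14·x + 11·y + 19/2 = 0 ∩ |GF|² = 5041/1268]
   → G = (5, 11/2)
5. C_x = 4678/951  [C is the centroid of △AEG]
6. C_y = 3633/634  [C is the centroid of △AEG]
   → C = (4678/951, 3633/634)

C = (4678/951, 3633/634)
F = (2082/317, 1353/317)
G = (5, 11/2)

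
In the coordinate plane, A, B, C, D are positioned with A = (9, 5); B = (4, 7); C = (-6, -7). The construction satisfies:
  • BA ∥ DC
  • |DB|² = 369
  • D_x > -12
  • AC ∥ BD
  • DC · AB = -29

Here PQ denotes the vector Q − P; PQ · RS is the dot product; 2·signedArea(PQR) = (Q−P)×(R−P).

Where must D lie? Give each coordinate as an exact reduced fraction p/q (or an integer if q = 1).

1. D_x = -11  [BA ∥ DC ∩ AC ∥ BD]
2. D_y = -5  [BA ∥ DC ∩ AC ∥ BD]
   → D = (-11, -5)

D = (-11, -5)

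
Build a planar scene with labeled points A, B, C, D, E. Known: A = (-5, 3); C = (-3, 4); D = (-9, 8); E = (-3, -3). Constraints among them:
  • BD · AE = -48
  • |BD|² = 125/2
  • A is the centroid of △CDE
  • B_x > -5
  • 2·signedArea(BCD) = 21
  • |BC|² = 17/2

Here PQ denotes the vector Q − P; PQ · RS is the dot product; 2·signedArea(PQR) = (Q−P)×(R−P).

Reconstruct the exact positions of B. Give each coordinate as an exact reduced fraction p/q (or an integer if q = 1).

B = (-9/2, 3/2)

1. B_x = -9/2  [BD · AE = -48 ∩ 2·signedArea(BCD) = 21]
2. B_y = 3/2  [BD · AE = -48 ∩ 2·signedArea(BCD) = 21]
   → B = (-9/2, 3/2)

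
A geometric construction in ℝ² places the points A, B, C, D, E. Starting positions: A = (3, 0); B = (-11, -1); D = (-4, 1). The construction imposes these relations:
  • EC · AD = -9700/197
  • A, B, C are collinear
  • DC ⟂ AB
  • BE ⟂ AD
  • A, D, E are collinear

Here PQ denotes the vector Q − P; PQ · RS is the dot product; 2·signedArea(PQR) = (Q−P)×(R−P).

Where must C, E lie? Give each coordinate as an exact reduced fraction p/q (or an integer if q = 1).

1. C_x = -767/197  [A, B, C are collinear ∩ DC ⟂ AB]
2. C_y = -97/197  [A, B, C are collinear ∩ DC ⟂ AB]
   → C = (-767/197, -97/197)
3. E_x = -529/50  [A, D, E are collinear ∩ BE ⟂ AD]
4. E_y = 97/50  [A, D, E are collinear ∩ BE ⟂ AD]
   → E = (-529/50, 97/50)

C = (-767/197, -97/197)
E = (-529/50, 97/50)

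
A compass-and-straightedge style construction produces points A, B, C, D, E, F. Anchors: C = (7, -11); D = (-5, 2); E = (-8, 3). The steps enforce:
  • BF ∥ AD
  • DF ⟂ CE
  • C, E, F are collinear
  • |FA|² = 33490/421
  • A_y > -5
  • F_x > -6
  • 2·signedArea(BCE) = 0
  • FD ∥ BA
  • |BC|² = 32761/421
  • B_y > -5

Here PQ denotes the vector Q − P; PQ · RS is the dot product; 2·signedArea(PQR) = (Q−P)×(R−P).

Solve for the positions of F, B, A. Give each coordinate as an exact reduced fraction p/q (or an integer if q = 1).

1. F_x = -2483/421  [C, E, F are collinear ∩ DF ⟂ CE]
2. F_y = 437/421  [C, E, F are collinear ∩ DF ⟂ CE]
   → F = (-2483/421, 437/421)
3. B_x = 232/421  [line -14·x + -15·y + -67 = 0 ∩ |BC|² = 32761/421]
4. B_y = -2097/421  [line -14·x + -15·y + -67 = 0 ∩ |BC|² = 32761/421]
   → B = (232/421, -2097/421)
5. A_x = 610/421  [BF ∥ AD ∩ FD ∥ BA]
6. A_y = -1692/421  [BF ∥ AD ∩ FD ∥ BA]
   → A = (610/421, -1692/421)

A = (610/421, -1692/421)
B = (232/421, -2097/421)
F = (-2483/421, 437/421)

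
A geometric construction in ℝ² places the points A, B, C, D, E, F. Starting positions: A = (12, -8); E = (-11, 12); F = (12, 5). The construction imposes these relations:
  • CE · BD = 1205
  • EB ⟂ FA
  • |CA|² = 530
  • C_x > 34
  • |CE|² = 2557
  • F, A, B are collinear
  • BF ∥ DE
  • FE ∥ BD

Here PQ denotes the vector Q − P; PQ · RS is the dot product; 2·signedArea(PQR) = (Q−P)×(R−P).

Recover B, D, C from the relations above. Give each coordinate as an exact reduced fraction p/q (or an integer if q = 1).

B = (12, 12)
C = (35, -9)
D = (-11, 19)

1. B_x = 12  [F, A, B are collinear ∩ EB ⟂ FA]
2. B_y = 12  [F, A, B are collinear ∩ EB ⟂ FA]
   → B = (12, 12)
3. D_x = -11  [BF ∥ DE ∩ FE ∥ BD]
4. D_y = 19  [BF ∥ DE ∩ FE ∥ BD]
   → D = (-11, 19)
5. C_x = 35  [line 23·x + -7·y + -868 = 0 ∩ |CA|² = 530]
6. C_y = -9  [line 23·x + -7·y + -868 = 0 ∩ |CA|² = 530]
   → C = (35, -9)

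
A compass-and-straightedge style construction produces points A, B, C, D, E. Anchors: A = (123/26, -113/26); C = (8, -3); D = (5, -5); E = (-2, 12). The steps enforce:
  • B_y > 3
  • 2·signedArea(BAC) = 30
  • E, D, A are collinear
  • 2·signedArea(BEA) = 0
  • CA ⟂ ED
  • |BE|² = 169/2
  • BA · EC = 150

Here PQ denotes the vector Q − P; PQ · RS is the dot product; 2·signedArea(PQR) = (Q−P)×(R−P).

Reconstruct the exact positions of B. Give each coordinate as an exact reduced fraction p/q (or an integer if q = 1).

1. B_x = 3/2  [2·signedArea(BEA) = 0 ∩ 2·signedArea(BAC) = 30]
2. B_y = 7/2  [2·signedArea(BEA) = 0 ∩ 2·signedArea(BAC) = 30]
   → B = (3/2, 7/2)

B = (3/2, 7/2)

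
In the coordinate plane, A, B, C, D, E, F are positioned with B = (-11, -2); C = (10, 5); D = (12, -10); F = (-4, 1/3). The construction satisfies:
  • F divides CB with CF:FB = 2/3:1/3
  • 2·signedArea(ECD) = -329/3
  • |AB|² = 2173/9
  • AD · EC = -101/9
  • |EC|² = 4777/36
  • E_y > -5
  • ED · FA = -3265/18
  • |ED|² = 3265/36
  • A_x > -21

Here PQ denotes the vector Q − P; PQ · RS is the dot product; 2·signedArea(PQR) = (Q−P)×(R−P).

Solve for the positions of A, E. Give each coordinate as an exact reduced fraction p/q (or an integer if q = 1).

A = (-20, 32/3)
E = (4, -29/6)

1. E_x = 4  [line 15·x + 2·y + -151/3 = 0 ∩ |ED|² = 3265/36]
2. E_y = -29/6  [line 15·x + 2·y + -151/3 = 0 ∩ |ED|² = 3265/36]
   → E = (4, -29/6)
3. A_x = -20  [AD · EC = -101/9 ∩ ED · FA = -3265/18]
4. A_y = 32/3  [AD · EC = -101/9 ∩ ED · FA = -3265/18]
   → A = (-20, 32/3)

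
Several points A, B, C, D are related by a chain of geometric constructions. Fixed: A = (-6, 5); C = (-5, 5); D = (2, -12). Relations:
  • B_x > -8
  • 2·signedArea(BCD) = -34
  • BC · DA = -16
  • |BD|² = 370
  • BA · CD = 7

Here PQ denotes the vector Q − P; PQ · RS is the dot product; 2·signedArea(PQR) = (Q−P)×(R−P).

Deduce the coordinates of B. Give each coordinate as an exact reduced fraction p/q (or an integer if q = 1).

B = (-7, 5)

1. B_x = -7  [2·signedArea(BCD) = -34 ∩ BA · CD = 7]
2. B_y = 5  [2·signedArea(BCD) = -34 ∩ BA · CD = 7]
   → B = (-7, 5)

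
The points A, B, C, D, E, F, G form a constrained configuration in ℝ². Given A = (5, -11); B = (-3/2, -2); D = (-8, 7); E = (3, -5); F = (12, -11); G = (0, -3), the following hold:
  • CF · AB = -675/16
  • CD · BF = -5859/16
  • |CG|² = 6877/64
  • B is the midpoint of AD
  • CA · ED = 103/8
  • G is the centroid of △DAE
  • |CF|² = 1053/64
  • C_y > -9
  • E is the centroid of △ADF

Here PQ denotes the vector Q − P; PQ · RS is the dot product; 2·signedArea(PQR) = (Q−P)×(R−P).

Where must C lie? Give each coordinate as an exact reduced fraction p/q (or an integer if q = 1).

1. C_x = 69/8  [CD · BF = -5859/16 ∩ CA · ED = 103/8]
2. C_y = -35/4  [CD · BF = -5859/16 ∩ CA · ED = 103/8]
   → C = (69/8, -35/4)

C = (69/8, -35/4)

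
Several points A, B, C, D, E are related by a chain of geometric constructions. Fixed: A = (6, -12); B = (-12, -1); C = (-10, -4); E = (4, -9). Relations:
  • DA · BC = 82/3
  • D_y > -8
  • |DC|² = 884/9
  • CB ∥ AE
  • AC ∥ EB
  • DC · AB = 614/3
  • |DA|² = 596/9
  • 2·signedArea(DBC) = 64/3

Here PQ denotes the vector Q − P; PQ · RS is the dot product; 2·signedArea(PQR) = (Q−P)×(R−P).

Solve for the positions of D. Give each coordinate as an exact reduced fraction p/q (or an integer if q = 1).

1. D_x = -2/3  [DC · AB = 614/3 ∩ DA · BC = 82/3]
2. D_y = -22/3  [DC · AB = 614/3 ∩ DA · BC = 82/3]
   → D = (-2/3, -22/3)

D = (-2/3, -22/3)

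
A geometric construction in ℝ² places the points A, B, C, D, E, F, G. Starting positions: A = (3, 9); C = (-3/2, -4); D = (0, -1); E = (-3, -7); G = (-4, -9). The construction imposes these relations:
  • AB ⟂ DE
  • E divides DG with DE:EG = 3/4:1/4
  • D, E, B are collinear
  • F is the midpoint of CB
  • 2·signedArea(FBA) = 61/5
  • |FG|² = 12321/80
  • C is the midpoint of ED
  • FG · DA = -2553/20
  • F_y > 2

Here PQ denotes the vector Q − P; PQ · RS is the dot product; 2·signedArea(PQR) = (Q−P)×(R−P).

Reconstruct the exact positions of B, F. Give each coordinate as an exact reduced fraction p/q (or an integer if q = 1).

1. B_x = 23/5  [D, E, B are collinear ∩ AB ⟂ DE]
2. B_y = 41/5  [D, E, B are collinear ∩ AB ⟂ DE]
   → B = (23/5, 41/5)
3. F_x = 31/20  [F is the midpoint of CB]
4. F_y = 21/10  [F is the midpoint of CB]
   → F = (31/20, 21/10)

B = (23/5, 41/5)
F = (31/20, 21/10)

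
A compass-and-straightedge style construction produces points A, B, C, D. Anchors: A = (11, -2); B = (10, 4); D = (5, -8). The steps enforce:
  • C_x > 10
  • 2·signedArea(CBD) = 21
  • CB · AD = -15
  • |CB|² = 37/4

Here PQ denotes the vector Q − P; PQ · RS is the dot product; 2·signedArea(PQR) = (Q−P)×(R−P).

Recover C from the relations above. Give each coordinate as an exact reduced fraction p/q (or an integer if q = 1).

C = (21/2, 1)

1. C_x = 21/2  [2·signedArea(CBD) = 21 ∩ CB · AD = -15]
2. C_y = 1  [2·signedArea(CBD) = 21 ∩ CB · AD = -15]
   → C = (21/2, 1)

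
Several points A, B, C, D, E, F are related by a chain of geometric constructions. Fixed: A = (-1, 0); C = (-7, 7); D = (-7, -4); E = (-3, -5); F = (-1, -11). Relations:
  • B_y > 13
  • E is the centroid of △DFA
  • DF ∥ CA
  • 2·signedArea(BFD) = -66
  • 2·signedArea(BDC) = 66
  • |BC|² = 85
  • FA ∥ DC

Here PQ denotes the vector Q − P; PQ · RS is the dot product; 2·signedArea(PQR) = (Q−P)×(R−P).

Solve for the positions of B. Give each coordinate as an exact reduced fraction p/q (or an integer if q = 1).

1. B_x = -13  [2·signedArea(BDC) = 66 ∩ 2·signedArea(BFD) = -66]
2. B_y = 14  [2·signedArea(BDC) = 66 ∩ 2·signedArea(BFD) = -66]
   → B = (-13, 14)

B = (-13, 14)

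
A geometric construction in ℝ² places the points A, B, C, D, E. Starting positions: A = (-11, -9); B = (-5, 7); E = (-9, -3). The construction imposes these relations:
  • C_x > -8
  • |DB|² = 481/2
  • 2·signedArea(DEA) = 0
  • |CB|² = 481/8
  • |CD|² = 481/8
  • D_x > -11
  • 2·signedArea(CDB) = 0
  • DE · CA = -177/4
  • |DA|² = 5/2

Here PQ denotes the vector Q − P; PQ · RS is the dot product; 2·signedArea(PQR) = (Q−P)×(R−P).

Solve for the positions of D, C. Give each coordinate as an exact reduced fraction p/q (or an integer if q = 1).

C = (-31/4, -1/4)
D = (-21/2, -15/2)

1. D_x = -21/2  [line 6·x + -2·y + 48 = 0 ∩ |DA|² = 5/2]
2. D_y = -15/2  [line 6·x + -2·y + 48 = 0 ∩ |DA|² = 5/2]
   → D = (-21/2, -15/2)
3. C_x = -31/4  [2·signedArea(CDB) = 0 ∩ DE · CA = -177/4]
4. C_y = -1/4  [2·signedArea(CDB) = 0 ∩ DE · CA = -177/4]
   → C = (-31/4, -1/4)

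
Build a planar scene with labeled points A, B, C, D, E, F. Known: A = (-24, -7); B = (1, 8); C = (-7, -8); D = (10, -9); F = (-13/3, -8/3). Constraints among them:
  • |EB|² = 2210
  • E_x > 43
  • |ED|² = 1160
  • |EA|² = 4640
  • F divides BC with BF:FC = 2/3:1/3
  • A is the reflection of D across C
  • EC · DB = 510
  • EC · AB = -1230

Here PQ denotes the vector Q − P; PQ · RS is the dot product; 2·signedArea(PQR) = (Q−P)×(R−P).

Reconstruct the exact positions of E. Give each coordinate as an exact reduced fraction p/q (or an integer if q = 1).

E = (44, -11)

1. E_x = 44  [EC · DB = 510 ∩ EC · AB = -1230]
2. E_y = -11  [EC · DB = 510 ∩ EC · AB = -1230]
   → E = (44, -11)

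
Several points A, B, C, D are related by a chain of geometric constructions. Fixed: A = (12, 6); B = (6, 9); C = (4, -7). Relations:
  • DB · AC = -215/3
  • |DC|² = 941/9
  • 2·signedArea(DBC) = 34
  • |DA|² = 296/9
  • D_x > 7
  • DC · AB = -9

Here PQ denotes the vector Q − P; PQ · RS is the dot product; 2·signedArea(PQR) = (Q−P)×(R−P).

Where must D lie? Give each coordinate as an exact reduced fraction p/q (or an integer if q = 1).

D = (22/3, 8/3)

1. D_x = 22/3  [DB · AC = -215/3 ∩ 2·signedArea(DBC) = 34]
2. D_y = 8/3  [DB · AC = -215/3 ∩ 2·signedArea(DBC) = 34]
   → D = (22/3, 8/3)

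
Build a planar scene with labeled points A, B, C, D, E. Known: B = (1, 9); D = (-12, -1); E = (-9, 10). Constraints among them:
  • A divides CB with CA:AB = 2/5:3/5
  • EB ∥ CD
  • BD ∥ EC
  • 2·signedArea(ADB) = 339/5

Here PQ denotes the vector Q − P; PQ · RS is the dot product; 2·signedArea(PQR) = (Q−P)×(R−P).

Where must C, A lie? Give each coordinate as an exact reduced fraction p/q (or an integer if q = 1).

A = (-64/5, 18/5)
C = (-22, 0)

1. C_x = -22  [EB ∥ CD ∩ BD ∥ EC]
2. C_y = 0  [EB ∥ CD ∩ BD ∥ EC]
   → C = (-22, 0)
3. A_x = -64/5  [A divides CB with CA:AB = 2/5:3/5]
4. A_y = 18/5  [A divides CB with CA:AB = 2/5:3/5]
   → A = (-64/5, 18/5)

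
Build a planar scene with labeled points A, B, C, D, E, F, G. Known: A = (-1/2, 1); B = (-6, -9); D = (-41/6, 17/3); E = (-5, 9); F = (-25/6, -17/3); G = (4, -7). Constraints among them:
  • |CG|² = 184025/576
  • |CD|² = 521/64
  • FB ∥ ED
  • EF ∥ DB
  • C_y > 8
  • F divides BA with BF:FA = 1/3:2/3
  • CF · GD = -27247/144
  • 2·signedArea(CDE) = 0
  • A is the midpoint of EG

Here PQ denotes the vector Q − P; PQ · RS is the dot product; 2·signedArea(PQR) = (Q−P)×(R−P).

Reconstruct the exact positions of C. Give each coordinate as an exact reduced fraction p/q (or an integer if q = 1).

1. C_x = -131/24  [2·signedArea(CDE) = 0 ∩ CF · GD = -27247/144]
2. C_y = 49/6  [2·signedArea(CDE) = 0 ∩ CF · GD = -27247/144]
   → C = (-131/24, 49/6)

C = (-131/24, 49/6)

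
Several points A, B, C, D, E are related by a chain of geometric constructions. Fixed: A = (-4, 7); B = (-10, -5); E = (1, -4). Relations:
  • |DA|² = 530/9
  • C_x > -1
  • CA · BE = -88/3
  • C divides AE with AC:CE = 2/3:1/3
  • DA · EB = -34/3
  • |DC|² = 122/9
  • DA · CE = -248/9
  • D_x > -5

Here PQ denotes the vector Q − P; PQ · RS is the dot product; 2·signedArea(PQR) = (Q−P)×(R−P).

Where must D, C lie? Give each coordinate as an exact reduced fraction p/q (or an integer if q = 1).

1. D_x = -13/3  [line 11·x + 1·y + 145/3 = 0 ∩ |DA|² = 530/9]
2. D_y = -2/3  [line 11·x + 1·y + 145/3 = 0 ∩ |DA|² = 530/9]
   → D = (-13/3, -2/3)
3. C_x = -2/3  [C divides AE with AC:CE = 2/3:1/3]
4. C_y = -1/3  [C divides AE with AC:CE = 2/3:1/3]
   → C = (-2/3, -1/3)

C = (-2/3, -1/3)
D = (-13/3, -2/3)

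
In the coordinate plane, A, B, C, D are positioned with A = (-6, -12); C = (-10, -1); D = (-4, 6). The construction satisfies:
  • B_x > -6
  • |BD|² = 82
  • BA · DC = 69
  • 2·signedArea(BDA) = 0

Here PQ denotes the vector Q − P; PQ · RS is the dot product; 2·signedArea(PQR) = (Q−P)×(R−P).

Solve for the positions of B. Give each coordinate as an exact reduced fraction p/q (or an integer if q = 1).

1. B_x = -5  [2·signedArea(BDA) = 0 ∩ BA · DC = 69]
2. B_y = -3  [2·signedArea(BDA) = 0 ∩ BA · DC = 69]
   → B = (-5, -3)

B = (-5, -3)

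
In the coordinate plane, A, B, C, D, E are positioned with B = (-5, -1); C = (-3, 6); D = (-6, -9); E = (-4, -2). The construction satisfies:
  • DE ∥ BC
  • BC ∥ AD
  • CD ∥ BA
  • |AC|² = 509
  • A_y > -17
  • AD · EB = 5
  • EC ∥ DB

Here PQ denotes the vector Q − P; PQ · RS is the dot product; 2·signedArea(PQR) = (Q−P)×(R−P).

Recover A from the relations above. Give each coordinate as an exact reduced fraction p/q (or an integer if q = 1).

A = (-8, -16)

1. A_x = -8  [BC ∥ AD ∩ CD ∥ BA]
2. A_y = -16  [BC ∥ AD ∩ CD ∥ BA]
   → A = (-8, -16)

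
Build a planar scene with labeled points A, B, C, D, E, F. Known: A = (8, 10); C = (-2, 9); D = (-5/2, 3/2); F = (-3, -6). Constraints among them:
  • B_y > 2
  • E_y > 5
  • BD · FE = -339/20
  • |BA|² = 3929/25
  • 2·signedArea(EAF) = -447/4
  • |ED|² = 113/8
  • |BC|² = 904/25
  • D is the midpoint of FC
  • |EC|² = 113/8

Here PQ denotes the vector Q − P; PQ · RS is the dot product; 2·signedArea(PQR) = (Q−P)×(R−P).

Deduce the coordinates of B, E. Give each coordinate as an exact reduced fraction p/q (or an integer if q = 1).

B = (-12/5, 3)
E = (-9/4, 21/4)

1. E_x = -9/4  [line 16·x + -11·y + 375/4 = 0 ∩ |ED|² = 113/8]
2. E_y = 21/4  [line 16·x + -11·y + 375/4 = 0 ∩ |ED|² = 113/8]
   → E = (-9/4, 21/4)
3. B_x = -12/5  [line -3/4·x + -45/4·y + 639/20 = 0 ∩ |BC|² = 904/25]
4. B_y = 3  [line -3/4·x + -45/4·y + 639/20 = 0 ∩ |BC|² = 904/25]
   → B = (-12/5, 3)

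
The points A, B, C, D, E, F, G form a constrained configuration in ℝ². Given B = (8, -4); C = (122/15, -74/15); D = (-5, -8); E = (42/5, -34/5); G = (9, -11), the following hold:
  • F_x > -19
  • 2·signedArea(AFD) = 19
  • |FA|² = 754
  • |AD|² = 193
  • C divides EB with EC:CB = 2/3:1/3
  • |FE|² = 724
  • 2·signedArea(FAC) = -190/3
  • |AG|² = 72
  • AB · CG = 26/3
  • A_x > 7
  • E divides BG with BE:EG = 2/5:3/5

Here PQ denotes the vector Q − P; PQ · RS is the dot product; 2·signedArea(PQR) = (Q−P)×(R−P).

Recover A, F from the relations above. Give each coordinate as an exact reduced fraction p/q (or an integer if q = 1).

A = (39/5, -13/5)
F = (-18, -12)

1. A_x = 39/5  [line -13/15·x + 91/15·y + 338/15 = 0 ∩ |AG|² = 72]
2. A_y = -13/5  [line -13/15·x + 91/15·y + 338/15 = 0 ∩ |AG|² = 72]
   → A = (39/5, -13/5)
3. F_x = -18  [2·signedArea(FAC) = -190/3 ∩ 2·signedArea(AFD) = 19]
4. F_y = -12  [2·signedArea(FAC) = -190/3 ∩ 2·signedArea(AFD) = 19]
   → F = (-18, -12)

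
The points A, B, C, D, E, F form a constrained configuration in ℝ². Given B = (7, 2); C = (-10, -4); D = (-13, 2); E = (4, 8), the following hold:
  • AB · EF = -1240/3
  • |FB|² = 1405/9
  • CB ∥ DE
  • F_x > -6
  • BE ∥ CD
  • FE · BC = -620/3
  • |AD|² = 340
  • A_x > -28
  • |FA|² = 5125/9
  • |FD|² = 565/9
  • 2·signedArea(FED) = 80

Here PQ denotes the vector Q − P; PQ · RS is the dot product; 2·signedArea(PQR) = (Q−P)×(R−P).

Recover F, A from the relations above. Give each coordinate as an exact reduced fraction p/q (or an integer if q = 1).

A = (-27, -10)
F = (-16/3, 0)

1. F_x = -16/3  [FE · BC = -620/3 ∩ 2·signedArea(FED) = 80]
2. F_y = 0  [FE · BC = -620/3 ∩ 2·signedArea(FED) = 80]
   → F = (-16/3, 0)
3. A_x = -27  [line 28/3·x + 8·y + 332 = 0 ∩ |AD|² = 340]
4. A_y = -10  [line 28/3·x + 8·y + 332 = 0 ∩ |AD|² = 340]
   → A = (-27, -10)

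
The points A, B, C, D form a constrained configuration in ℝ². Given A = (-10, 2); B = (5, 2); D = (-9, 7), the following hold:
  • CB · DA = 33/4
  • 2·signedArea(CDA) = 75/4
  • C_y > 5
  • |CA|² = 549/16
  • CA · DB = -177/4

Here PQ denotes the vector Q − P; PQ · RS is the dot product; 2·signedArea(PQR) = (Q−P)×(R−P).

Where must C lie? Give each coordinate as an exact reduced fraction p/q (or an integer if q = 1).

C = (-11/2, 23/4)

1. C_x = -11/2  [CB · DA = 33/4 ∩ 2·signedArea(CDA) = 75/4]
2. C_y = 23/4  [CB · DA = 33/4 ∩ 2·signedArea(CDA) = 75/4]
   → C = (-11/2, 23/4)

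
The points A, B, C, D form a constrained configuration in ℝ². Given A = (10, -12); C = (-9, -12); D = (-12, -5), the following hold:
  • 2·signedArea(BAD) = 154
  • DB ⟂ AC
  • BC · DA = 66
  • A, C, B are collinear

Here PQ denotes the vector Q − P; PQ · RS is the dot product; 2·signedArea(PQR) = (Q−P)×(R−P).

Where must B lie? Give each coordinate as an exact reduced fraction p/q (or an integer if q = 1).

1. B_x = -12  [A, C, B are collinear ∩ DB ⟂ AC]
2. B_y = -12  [A, C, B are collinear ∩ DB ⟂ AC]
   → B = (-12, -12)

B = (-12, -12)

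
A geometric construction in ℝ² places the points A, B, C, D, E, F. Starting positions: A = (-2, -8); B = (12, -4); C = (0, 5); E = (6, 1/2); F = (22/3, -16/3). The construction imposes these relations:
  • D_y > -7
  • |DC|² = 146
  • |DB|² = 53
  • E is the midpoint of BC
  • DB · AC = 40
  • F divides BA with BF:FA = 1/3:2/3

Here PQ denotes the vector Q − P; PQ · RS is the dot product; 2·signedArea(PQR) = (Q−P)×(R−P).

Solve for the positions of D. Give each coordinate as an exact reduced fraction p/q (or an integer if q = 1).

1. D_x = 5  [line -2·x + -13·y + -68 = 0 ∩ |DB|² = 53]
2. D_y = -6  [line -2·x + -13·y + -68 = 0 ∩ |DB|² = 53]
   → D = (5, -6)

D = (5, -6)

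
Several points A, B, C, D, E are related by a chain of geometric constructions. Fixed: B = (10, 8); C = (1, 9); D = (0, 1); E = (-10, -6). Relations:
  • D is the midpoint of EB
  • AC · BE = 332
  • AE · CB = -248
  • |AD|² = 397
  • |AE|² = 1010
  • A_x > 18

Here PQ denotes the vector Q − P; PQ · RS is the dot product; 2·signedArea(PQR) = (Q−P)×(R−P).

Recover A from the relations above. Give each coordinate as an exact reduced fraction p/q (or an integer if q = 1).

A = (19, 7)

1. A_x = 19  [AE · CB = -248 ∩ AC · BE = 332]
2. A_y = 7  [AE · CB = -248 ∩ AC · BE = 332]
   → A = (19, 7)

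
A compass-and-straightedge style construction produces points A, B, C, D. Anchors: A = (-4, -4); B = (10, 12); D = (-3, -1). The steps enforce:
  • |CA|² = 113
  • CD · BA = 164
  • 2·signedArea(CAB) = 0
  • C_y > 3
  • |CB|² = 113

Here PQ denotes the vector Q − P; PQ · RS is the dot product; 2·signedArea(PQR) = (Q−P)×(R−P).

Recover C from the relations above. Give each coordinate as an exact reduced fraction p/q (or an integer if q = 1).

C = (3, 4)

1. C_x = 3  [2·signedArea(CAB) = 0 ∩ CD · BA = 164]
2. C_y = 4  [2·signedArea(CAB) = 0 ∩ CD · BA = 164]
   → C = (3, 4)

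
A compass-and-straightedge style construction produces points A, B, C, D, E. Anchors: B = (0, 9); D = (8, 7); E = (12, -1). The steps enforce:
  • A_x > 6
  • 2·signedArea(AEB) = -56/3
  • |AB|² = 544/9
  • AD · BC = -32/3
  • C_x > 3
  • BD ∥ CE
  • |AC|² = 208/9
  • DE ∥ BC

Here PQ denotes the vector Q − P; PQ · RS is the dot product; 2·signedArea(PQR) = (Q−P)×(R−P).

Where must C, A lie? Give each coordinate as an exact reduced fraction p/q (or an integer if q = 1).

1. C_x = 4  [BD ∥ CE ∩ DE ∥ BC]
2. C_y = 1  [BD ∥ CE ∩ DE ∥ BC]
   → C = (4, 1)
3. A_x = 20/3  [2·signedArea(AEB) = -56/3 ∩ AD · BC = -32/3]
4. A_y = 5  [2·signedArea(AEB) = -56/3 ∩ AD · BC = -32/3]
   → A = (20/3, 5)

A = (20/3, 5)
C = (4, 1)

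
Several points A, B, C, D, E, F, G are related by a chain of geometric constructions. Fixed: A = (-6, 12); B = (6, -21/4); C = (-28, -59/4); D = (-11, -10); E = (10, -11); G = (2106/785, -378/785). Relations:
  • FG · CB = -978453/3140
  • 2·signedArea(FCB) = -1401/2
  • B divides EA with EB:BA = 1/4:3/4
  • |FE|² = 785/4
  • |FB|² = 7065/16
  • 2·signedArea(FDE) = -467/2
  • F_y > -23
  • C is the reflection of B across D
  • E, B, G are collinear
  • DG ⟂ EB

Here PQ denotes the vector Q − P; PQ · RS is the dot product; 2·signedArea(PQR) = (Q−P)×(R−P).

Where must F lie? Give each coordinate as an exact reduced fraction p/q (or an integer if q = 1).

1. F_x = 18  [FG · CB = -978453/3140 ∩ 2·signedArea(FCB) = -1401/2]
2. F_y = -45/2  [FG · CB = -978453/3140 ∩ 2·signedArea(FCB) = -1401/2]
   → F = (18, -45/2)

F = (18, -45/2)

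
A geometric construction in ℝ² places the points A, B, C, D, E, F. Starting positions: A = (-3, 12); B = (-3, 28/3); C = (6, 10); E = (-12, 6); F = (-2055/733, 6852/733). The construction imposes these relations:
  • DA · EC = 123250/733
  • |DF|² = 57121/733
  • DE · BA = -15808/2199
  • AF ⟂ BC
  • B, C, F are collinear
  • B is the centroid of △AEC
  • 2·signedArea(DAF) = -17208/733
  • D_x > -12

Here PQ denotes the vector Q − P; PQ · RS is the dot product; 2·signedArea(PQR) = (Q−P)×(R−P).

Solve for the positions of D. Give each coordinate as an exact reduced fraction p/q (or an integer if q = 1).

1. D_x = -8508/733  [2·signedArea(DAF) = -17208/733 ∩ DA · EC = 123250/733]
2. D_y = 6374/733  [2·signedArea(DAF) = -17208/733 ∩ DA · EC = 123250/733]
   → D = (-8508/733, 6374/733)

D = (-8508/733, 6374/733)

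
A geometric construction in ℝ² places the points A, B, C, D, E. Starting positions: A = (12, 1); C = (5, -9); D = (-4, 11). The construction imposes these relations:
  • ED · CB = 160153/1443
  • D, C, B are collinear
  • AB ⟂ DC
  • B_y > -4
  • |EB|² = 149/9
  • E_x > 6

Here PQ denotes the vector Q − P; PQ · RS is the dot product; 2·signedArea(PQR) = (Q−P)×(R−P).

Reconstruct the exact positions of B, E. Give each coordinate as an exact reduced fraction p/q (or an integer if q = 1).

1. B_x = 1172/481  [D, C, B are collinear ∩ AB ⟂ DC]
2. B_y = -1589/481  [D, C, B are collinear ∩ AB ⟂ DC]
   → B = (1172/481, -1589/481)
3. E_x = 9349/1443  [line 1233/481·x + -2740/481·y + -54937/1443 = 0 ∩ |EB|² = 149/9]
4. E_y = -5437/1443  [line 1233/481·x + -2740/481·y + -54937/1443 = 0 ∩ |EB|² = 149/9]
   → E = (9349/1443, -5437/1443)

B = (1172/481, -1589/481)
E = (9349/1443, -5437/1443)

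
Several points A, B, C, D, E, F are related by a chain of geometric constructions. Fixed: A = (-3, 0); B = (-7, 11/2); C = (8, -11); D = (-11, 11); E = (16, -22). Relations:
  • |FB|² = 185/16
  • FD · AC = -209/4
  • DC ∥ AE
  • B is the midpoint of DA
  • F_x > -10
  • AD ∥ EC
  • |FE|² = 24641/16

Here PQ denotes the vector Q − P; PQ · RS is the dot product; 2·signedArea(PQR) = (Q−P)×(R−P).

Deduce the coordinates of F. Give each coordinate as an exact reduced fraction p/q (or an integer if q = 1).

F = (-9, 33/4)

1. F_x = -9  [line -11·x + 11·y + -759/4 = 0 ∩ |FE|² = 24641/16]
2. F_y = 33/4  [line -11·x + 11·y + -759/4 = 0 ∩ |FE|² = 24641/16]
   → F = (-9, 33/4)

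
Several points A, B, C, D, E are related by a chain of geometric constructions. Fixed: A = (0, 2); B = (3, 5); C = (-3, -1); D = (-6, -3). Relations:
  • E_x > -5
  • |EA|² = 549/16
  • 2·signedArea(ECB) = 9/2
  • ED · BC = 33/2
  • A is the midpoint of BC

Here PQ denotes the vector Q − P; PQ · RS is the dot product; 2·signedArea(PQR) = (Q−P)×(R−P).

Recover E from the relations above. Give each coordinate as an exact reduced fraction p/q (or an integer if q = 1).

1. E_x = -9/2  [ED · BC = 33/2 ∩ 2·signedArea(ECB) = 9/2]
2. E_y = -7/4  [ED · BC = 33/2 ∩ 2·signedArea(ECB) = 9/2]
   → E = (-9/2, -7/4)

E = (-9/2, -7/4)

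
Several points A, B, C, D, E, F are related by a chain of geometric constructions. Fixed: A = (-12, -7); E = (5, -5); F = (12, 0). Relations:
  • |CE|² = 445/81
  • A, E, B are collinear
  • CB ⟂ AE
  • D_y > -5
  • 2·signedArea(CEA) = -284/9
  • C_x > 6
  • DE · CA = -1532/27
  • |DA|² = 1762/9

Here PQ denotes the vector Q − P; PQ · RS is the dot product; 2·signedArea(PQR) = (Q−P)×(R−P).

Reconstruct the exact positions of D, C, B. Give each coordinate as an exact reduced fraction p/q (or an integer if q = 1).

B = (16976/2637, -12739/2637)
C = (56/9, -3)
D = (5/3, -4)

1. C_x = 56/9  [line 2·x + -17·y + -571/9 = 0 ∩ |CE|² = 445/81]
2. C_y = -3  [line 2·x + -17·y + -571/9 = 0 ∩ |CE|² = 445/81]
   → C = (56/9, -3)
3. B_x = 16976/2637  [A, E, B are collinear ∩ CB ⟂ AE]
4. B_y = -12739/2637  [A, E, B are collinear ∩ CB ⟂ AE]
   → B = (16976/2637, -12739/2637)
5. D_x = 5/3  [line 164/9·x + 4·y + -388/27 = 0 ∩ |DA|² = 1762/9]
6. D_y = -4  [line 164/9·x + 4·y + -388/27 = 0 ∩ |DA|² = 1762/9]
   → D = (5/3, -4)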